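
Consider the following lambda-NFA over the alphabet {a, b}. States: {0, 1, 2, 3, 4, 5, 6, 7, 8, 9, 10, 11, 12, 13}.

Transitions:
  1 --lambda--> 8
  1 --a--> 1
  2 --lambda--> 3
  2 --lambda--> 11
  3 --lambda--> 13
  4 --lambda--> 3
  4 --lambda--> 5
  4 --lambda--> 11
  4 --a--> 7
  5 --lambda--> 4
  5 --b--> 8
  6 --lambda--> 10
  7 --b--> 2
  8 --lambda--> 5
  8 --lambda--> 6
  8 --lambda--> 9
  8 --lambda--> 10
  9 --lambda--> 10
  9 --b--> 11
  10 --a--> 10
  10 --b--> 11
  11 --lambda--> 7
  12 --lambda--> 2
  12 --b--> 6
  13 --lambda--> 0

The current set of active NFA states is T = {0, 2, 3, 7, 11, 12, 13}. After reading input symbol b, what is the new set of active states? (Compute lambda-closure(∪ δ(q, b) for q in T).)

{0, 2, 3, 6, 7, 10, 11, 13}

7 on b → {2}.
12 on b → {6}.
No b-transition from 0, 2, 3, 11, 13.
Union after reading b: {2, 6}.
Now take the lambda-closure:
From 2 via lambda: add 3, 11.
From 6 via lambda: add 10.
From 3 via lambda: add 13.
From 11 via lambda: add 7.
From 13 via lambda: add 0.
No new states can be added; the closed set is {0, 2, 3, 6, 7, 10, 11, 13}.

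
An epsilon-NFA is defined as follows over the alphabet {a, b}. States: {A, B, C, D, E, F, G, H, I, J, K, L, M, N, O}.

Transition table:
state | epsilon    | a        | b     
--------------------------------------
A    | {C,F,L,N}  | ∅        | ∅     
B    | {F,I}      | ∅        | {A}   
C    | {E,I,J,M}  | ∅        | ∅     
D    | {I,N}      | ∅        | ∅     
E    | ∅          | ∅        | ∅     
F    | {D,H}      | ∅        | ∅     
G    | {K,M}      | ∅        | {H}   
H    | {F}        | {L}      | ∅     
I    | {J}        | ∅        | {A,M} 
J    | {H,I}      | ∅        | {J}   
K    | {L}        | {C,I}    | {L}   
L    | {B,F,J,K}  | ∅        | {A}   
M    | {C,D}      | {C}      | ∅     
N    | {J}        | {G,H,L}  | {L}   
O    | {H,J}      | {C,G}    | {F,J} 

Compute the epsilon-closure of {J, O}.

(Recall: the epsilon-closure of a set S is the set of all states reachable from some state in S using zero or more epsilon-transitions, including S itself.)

{D, F, H, I, J, N, O}

Start with {J, O}.
From J via epsilon: add H, I.
From H via epsilon: add F.
From F via epsilon: add D.
From D via epsilon: add N.
No new states can be added; the closed set is {D, F, H, I, J, N, O}.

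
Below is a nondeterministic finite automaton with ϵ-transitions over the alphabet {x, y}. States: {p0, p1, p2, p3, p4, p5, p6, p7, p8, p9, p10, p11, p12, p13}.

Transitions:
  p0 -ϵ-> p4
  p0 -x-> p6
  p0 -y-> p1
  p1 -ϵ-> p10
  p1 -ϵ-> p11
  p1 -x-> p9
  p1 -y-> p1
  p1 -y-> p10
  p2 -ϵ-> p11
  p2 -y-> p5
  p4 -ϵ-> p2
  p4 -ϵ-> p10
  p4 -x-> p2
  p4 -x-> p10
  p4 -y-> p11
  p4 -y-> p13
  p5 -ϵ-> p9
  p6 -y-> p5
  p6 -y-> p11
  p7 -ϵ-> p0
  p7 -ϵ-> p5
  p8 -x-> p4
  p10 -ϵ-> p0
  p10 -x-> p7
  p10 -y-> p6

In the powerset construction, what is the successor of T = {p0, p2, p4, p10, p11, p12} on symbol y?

{p0, p1, p2, p4, p5, p6, p9, p10, p11, p13}

p0 on y → {p1}.
p2 on y → {p5}.
p4 on y → {p11, p13}.
p10 on y → {p6}.
No y-transition from p11, p12.
Union after reading y: {p1, p5, p6, p11, p13}.
Now take the ϵ-closure:
From p1 via ϵ: add p10.
From p5 via ϵ: add p9.
From p10 via ϵ: add p0.
From p0 via ϵ: add p4.
From p4 via ϵ: add p2.
No new states can be added; the closed set is {p0, p1, p2, p4, p5, p6, p9, p10, p11, p13}.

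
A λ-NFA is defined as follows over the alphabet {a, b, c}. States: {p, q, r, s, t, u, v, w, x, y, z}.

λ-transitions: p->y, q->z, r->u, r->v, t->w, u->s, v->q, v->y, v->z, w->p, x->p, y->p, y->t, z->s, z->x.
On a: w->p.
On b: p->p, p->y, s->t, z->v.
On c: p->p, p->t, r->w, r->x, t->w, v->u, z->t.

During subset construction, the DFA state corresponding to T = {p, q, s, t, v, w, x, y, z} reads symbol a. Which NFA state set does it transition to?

{p, t, w, y}

w on a → {p}.
No a-transition from p, q, s, t, v, x, y, z.
Union after reading a: {p}.
Now take the λ-closure:
From p via λ: add y.
From y via λ: add t.
From t via λ: add w.
No new states can be added; the closed set is {p, t, w, y}.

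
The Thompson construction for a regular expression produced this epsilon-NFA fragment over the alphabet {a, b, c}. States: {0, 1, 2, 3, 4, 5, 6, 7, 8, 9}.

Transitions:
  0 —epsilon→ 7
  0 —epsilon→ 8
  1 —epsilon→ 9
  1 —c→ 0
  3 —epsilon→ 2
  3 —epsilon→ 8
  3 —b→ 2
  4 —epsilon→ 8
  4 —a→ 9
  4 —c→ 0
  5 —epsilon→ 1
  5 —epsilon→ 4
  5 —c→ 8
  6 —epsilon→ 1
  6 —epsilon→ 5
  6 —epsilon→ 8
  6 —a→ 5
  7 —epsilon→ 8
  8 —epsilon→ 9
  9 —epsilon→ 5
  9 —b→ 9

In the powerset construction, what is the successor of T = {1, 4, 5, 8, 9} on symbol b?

9 on b → {9}.
No b-transition from 1, 4, 5, 8.
Union after reading b: {9}.
Now take the epsilon-closure:
From 9 via epsilon: add 5.
From 5 via epsilon: add 1, 4.
From 4 via epsilon: add 8.
No new states can be added; the closed set is {1, 4, 5, 8, 9}.

{1, 4, 5, 8, 9}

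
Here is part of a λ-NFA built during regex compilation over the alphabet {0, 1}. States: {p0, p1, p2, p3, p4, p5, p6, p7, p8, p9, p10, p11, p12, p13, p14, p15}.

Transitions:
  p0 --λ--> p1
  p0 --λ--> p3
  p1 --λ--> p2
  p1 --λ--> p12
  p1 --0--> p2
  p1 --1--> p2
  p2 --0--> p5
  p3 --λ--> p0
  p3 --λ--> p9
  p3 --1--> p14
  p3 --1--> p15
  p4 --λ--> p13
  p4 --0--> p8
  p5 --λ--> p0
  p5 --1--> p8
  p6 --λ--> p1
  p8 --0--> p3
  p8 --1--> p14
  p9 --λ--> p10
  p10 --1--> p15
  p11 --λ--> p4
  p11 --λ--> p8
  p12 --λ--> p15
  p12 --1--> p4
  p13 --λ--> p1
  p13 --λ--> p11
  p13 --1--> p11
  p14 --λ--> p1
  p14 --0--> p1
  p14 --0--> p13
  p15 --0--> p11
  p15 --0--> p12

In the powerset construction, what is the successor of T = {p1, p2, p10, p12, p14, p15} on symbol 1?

{p1, p2, p4, p8, p11, p12, p13, p15}

p1 on 1 → {p2}.
p10 on 1 → {p15}.
p12 on 1 → {p4}.
No 1-transition from p2, p14, p15.
Union after reading 1: {p2, p4, p15}.
Now take the λ-closure:
From p4 via λ: add p13.
From p13 via λ: add p1, p11.
From p1 via λ: add p12.
From p11 via λ: add p8.
No new states can be added; the closed set is {p1, p2, p4, p8, p11, p12, p13, p15}.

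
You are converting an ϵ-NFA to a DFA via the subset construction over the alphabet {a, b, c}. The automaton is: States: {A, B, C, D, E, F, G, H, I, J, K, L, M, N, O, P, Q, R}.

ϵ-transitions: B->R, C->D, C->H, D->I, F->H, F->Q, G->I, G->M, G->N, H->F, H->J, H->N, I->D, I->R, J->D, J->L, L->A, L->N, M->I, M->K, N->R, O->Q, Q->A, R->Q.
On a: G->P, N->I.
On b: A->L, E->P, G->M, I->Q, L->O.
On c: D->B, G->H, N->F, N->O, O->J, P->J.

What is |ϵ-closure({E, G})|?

10

Start with {E, G}.
From G via ϵ: add I, M, N.
From I via ϵ: add D, R.
From M via ϵ: add K.
From R via ϵ: add Q.
From Q via ϵ: add A.
ϵ-closure = {A, D, E, G, I, K, M, N, Q, R}, which has 10 states.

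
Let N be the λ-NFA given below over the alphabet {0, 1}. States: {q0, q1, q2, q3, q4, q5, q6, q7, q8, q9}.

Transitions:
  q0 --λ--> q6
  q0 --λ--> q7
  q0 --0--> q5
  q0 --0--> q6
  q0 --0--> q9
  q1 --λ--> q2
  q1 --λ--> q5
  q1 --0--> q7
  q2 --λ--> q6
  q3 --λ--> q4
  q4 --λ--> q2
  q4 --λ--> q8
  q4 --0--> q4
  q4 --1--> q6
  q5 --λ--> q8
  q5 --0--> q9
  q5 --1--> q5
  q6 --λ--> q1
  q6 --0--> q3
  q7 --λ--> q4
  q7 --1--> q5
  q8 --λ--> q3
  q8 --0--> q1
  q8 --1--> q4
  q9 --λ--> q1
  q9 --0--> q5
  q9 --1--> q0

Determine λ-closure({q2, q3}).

{q1, q2, q3, q4, q5, q6, q8}

Start with {q2, q3}.
From q2 via λ: add q6.
From q3 via λ: add q4.
From q4 via λ: add q8.
From q6 via λ: add q1.
From q1 via λ: add q5.
No new states can be added; the closed set is {q1, q2, q3, q4, q5, q6, q8}.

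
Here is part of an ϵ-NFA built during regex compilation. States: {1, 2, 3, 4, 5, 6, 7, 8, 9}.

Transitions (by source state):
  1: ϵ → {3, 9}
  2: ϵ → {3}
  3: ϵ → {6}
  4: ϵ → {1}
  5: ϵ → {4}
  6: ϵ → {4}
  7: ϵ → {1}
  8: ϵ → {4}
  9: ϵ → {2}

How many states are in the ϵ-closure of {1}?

6

Start with {1}.
From 1 via ϵ: add 3, 9.
From 3 via ϵ: add 6.
From 9 via ϵ: add 2.
From 6 via ϵ: add 4.
ϵ-closure = {1, 2, 3, 4, 6, 9}, which has 6 states.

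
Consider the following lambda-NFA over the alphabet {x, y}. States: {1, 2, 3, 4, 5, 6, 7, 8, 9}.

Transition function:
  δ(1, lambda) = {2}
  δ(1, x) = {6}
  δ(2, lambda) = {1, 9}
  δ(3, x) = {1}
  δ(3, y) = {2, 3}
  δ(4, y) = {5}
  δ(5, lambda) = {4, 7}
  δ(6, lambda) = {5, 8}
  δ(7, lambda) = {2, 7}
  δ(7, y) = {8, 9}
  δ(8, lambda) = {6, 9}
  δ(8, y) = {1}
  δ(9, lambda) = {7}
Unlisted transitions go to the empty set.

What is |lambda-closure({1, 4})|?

5

Start with {1, 4}.
From 1 via lambda: add 2.
From 2 via lambda: add 9.
From 9 via lambda: add 7.
lambda-closure = {1, 2, 4, 7, 9}, which has 5 states.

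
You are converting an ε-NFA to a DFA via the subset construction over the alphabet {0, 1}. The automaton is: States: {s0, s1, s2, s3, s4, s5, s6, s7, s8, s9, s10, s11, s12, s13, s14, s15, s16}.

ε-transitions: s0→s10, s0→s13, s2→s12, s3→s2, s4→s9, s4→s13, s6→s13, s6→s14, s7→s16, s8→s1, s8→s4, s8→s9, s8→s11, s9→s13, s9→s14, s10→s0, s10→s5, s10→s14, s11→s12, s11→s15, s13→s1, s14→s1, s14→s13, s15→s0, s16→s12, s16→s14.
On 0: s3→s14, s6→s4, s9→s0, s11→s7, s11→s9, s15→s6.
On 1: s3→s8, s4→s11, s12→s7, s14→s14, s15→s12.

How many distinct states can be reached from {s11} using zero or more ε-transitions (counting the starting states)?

9

Start with {s11}.
From s11 via ε: add s12, s15.
From s15 via ε: add s0.
From s0 via ε: add s10, s13.
From s10 via ε: add s5, s14.
From s13 via ε: add s1.
ε-closure = {s0, s1, s5, s10, s11, s12, s13, s14, s15}, which has 9 states.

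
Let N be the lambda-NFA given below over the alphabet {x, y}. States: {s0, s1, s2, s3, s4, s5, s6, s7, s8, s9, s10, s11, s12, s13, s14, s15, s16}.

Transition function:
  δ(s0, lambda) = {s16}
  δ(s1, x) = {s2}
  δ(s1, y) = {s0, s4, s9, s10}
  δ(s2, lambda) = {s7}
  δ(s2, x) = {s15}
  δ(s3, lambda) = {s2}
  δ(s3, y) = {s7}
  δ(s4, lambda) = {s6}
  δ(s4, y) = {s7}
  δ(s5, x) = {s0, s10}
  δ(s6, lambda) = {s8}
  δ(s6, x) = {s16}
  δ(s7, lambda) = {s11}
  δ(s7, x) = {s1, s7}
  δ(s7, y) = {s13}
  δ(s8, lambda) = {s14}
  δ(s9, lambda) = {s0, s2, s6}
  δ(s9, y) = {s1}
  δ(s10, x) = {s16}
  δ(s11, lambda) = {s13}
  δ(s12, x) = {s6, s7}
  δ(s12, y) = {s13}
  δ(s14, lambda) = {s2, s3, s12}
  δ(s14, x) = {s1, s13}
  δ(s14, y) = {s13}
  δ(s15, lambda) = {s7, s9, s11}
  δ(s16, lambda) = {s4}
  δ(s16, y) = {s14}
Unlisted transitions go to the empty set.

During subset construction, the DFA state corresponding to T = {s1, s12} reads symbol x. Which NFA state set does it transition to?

s1 on x → {s2}.
s12 on x → {s6, s7}.
Union after reading x: {s2, s6, s7}.
Now take the lambda-closure:
From s6 via lambda: add s8.
From s7 via lambda: add s11.
From s8 via lambda: add s14.
From s11 via lambda: add s13.
From s14 via lambda: add s3, s12.
No new states can be added; the closed set is {s2, s3, s6, s7, s8, s11, s12, s13, s14}.

{s2, s3, s6, s7, s8, s11, s12, s13, s14}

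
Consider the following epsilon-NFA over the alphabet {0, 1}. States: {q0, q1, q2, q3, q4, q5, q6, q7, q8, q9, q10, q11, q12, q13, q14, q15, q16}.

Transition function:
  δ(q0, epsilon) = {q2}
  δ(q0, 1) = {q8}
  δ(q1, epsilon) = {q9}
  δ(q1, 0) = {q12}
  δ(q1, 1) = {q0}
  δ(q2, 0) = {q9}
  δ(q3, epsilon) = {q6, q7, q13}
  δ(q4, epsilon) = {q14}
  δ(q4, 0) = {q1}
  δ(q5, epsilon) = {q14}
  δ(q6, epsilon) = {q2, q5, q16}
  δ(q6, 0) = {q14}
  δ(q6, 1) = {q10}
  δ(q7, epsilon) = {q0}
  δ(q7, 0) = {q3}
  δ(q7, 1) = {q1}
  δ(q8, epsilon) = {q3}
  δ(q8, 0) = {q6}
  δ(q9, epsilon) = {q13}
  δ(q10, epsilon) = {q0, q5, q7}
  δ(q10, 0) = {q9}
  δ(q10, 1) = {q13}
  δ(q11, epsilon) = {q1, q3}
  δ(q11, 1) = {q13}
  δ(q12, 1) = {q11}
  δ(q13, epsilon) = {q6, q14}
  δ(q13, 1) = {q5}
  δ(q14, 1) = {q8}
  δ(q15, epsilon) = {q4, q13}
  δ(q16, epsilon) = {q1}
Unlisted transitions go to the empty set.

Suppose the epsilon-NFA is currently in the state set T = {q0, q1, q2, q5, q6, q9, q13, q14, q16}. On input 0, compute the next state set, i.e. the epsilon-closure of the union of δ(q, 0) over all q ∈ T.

{q1, q2, q5, q6, q9, q12, q13, q14, q16}

q1 on 0 → {q12}.
q2 on 0 → {q9}.
q6 on 0 → {q14}.
No 0-transition from q0, q5, q9, q13, q14, q16.
Union after reading 0: {q9, q12, q14}.
Now take the epsilon-closure:
From q9 via epsilon: add q13.
From q13 via epsilon: add q6.
From q6 via epsilon: add q2, q5, q16.
From q16 via epsilon: add q1.
No new states can be added; the closed set is {q1, q2, q5, q6, q9, q12, q13, q14, q16}.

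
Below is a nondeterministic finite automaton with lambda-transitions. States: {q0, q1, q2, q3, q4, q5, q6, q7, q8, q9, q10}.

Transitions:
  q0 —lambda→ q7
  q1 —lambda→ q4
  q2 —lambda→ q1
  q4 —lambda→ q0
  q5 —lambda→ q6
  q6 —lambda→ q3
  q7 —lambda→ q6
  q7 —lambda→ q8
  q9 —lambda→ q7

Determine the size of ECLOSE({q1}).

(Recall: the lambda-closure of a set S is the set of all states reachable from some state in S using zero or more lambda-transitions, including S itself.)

7

Start with {q1}.
From q1 via lambda: add q4.
From q4 via lambda: add q0.
From q0 via lambda: add q7.
From q7 via lambda: add q6, q8.
From q6 via lambda: add q3.
lambda-closure = {q0, q1, q3, q4, q6, q7, q8}, which has 7 states.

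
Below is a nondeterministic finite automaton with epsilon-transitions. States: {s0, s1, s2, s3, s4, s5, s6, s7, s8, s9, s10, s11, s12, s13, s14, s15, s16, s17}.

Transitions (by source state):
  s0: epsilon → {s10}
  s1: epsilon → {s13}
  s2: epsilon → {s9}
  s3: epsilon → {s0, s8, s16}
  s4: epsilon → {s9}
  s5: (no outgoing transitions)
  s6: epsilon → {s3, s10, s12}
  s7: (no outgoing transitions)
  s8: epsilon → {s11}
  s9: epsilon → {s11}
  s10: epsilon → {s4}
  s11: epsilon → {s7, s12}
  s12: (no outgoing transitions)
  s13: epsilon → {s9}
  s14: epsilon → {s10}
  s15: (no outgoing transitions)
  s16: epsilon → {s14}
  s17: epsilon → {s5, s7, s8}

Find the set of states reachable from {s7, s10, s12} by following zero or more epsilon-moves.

Start with {s7, s10, s12}.
From s10 via epsilon: add s4.
From s4 via epsilon: add s9.
From s9 via epsilon: add s11.
No new states can be added; the closed set is {s4, s7, s9, s10, s11, s12}.

{s4, s7, s9, s10, s11, s12}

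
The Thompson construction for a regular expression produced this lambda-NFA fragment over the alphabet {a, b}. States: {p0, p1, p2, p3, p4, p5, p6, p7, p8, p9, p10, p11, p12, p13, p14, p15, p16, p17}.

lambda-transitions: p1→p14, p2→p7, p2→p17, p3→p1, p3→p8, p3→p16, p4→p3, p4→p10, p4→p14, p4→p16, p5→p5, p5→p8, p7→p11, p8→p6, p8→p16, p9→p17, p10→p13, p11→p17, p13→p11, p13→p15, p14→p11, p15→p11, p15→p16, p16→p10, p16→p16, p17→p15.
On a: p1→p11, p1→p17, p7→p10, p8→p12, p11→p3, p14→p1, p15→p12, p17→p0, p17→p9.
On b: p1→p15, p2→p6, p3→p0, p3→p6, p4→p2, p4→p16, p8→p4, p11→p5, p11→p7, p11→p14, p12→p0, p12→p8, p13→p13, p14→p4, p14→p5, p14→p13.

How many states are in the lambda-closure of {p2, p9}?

Start with {p2, p9}.
From p2 via lambda: add p7, p17.
From p7 via lambda: add p11.
From p17 via lambda: add p15.
From p15 via lambda: add p16.
From p16 via lambda: add p10.
From p10 via lambda: add p13.
lambda-closure = {p2, p7, p9, p10, p11, p13, p15, p16, p17}, which has 9 states.

9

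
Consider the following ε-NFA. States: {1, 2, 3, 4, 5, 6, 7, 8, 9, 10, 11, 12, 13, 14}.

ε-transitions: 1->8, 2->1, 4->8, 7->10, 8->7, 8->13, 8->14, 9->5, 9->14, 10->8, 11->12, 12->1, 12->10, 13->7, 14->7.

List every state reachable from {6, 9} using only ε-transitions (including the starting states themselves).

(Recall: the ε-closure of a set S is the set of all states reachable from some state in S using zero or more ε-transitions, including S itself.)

{5, 6, 7, 8, 9, 10, 13, 14}

Start with {6, 9}.
From 9 via ε: add 5, 14.
From 14 via ε: add 7.
From 7 via ε: add 10.
From 10 via ε: add 8.
From 8 via ε: add 13.
No new states can be added; the closed set is {5, 6, 7, 8, 9, 10, 13, 14}.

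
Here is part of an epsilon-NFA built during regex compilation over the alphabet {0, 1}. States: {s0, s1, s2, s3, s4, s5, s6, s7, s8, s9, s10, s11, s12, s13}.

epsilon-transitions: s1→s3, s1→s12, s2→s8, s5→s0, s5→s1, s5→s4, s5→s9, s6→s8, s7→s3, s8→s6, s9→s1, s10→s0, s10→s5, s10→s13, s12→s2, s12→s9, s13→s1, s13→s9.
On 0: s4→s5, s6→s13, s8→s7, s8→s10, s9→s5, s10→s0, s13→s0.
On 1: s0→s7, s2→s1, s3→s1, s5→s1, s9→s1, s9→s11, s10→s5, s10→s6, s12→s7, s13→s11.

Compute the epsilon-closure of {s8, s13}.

Start with {s8, s13}.
From s8 via epsilon: add s6.
From s13 via epsilon: add s1, s9.
From s1 via epsilon: add s3, s12.
From s12 via epsilon: add s2.
No new states can be added; the closed set is {s1, s2, s3, s6, s8, s9, s12, s13}.

{s1, s2, s3, s6, s8, s9, s12, s13}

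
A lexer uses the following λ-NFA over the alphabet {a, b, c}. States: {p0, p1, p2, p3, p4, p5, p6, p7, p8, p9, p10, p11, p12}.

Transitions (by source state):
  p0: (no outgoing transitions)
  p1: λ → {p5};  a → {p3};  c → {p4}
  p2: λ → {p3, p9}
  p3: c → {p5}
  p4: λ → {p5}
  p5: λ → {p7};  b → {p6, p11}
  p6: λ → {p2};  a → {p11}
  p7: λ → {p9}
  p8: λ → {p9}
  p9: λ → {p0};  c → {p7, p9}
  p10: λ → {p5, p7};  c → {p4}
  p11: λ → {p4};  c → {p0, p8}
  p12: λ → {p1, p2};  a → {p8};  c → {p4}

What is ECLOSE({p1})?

Start with {p1}.
From p1 via λ: add p5.
From p5 via λ: add p7.
From p7 via λ: add p9.
From p9 via λ: add p0.
No new states can be added; the closed set is {p0, p1, p5, p7, p9}.

{p0, p1, p5, p7, p9}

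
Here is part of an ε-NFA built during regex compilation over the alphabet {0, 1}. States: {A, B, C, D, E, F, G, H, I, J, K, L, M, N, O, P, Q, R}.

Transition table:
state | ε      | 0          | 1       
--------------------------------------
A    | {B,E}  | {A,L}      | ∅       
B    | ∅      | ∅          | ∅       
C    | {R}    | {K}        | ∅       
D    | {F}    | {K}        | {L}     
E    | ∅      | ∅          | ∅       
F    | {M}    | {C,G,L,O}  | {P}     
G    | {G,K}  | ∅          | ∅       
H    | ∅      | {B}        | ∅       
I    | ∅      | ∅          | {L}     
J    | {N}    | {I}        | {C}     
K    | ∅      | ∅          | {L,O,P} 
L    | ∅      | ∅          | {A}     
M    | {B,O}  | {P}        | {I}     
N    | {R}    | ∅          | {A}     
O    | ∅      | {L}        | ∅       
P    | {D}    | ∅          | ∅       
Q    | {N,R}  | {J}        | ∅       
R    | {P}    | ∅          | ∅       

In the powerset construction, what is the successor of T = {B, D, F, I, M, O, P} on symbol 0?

{B, C, D, F, G, K, L, M, O, P, R}

D on 0 → {K}.
F on 0 → {C, G, L, O}.
M on 0 → {P}.
O on 0 → {L}.
No 0-transition from B, I, P.
Union after reading 0: {C, G, K, L, O, P}.
Now take the ε-closure:
From C via ε: add R.
From P via ε: add D.
From D via ε: add F.
From F via ε: add M.
From M via ε: add B.
No new states can be added; the closed set is {B, C, D, F, G, K, L, M, O, P, R}.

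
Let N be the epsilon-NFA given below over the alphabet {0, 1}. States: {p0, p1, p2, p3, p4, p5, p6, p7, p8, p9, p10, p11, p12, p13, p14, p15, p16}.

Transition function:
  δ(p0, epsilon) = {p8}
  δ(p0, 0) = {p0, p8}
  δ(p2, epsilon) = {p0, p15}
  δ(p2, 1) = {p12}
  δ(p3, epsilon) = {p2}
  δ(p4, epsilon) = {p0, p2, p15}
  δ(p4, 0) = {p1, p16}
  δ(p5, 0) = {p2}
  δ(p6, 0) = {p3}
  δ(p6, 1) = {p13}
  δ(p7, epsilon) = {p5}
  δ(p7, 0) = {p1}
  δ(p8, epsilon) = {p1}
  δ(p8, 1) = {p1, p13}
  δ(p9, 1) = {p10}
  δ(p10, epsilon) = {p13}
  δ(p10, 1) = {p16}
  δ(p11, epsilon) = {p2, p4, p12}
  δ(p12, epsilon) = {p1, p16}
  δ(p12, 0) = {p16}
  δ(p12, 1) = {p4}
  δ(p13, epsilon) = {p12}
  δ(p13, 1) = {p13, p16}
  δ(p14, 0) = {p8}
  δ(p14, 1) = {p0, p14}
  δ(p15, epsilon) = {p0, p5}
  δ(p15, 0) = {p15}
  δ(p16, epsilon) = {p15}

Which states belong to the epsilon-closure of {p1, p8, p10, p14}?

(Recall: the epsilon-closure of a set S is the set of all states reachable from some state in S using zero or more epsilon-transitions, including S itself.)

Start with {p1, p8, p10, p14}.
From p10 via epsilon: add p13.
From p13 via epsilon: add p12.
From p12 via epsilon: add p16.
From p16 via epsilon: add p15.
From p15 via epsilon: add p0, p5.
No new states can be added; the closed set is {p0, p1, p5, p8, p10, p12, p13, p14, p15, p16}.

{p0, p1, p5, p8, p10, p12, p13, p14, p15, p16}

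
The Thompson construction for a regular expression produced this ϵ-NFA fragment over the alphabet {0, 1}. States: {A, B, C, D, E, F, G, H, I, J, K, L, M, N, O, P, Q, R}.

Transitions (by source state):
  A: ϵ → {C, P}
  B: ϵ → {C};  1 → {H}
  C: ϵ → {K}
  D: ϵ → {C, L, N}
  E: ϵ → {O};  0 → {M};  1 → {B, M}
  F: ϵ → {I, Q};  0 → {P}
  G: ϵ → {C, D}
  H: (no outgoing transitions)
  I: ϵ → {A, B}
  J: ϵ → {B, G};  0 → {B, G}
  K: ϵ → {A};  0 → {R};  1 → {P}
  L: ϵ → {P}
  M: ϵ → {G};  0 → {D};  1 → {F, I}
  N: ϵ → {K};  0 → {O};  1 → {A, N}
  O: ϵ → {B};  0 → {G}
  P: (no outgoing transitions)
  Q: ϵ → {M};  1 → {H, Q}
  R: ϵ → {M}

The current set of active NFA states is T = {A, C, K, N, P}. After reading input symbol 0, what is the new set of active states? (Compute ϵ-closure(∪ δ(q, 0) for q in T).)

{A, B, C, D, G, K, L, M, N, O, P, R}

K on 0 → {R}.
N on 0 → {O}.
No 0-transition from A, C, P.
Union after reading 0: {O, R}.
Now take the ϵ-closure:
From O via ϵ: add B.
From R via ϵ: add M.
From B via ϵ: add C.
From M via ϵ: add G.
From C via ϵ: add K.
From G via ϵ: add D.
From D via ϵ: add L, N.
From K via ϵ: add A.
From A via ϵ: add P.
No new states can be added; the closed set is {A, B, C, D, G, K, L, M, N, O, P, R}.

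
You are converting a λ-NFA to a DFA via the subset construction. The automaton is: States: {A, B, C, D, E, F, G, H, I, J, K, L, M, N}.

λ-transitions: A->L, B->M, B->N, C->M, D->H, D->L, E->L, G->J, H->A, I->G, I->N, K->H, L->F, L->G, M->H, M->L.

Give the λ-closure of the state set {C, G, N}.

Start with {C, G, N}.
From C via λ: add M.
From G via λ: add J.
From M via λ: add H, L.
From H via λ: add A.
From L via λ: add F.
No new states can be added; the closed set is {A, C, F, G, H, J, L, M, N}.

{A, C, F, G, H, J, L, M, N}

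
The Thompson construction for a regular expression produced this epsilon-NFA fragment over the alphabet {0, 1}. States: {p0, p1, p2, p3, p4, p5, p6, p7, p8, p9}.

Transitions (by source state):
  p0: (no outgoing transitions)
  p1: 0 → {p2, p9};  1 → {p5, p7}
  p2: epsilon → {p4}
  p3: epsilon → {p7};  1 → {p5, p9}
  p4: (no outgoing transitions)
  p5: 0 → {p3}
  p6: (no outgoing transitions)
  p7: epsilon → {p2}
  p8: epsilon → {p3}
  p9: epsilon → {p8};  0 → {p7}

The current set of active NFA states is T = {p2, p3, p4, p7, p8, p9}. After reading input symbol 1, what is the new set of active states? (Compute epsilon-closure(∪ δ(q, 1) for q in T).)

p3 on 1 → {p5, p9}.
No 1-transition from p2, p4, p7, p8, p9.
Union after reading 1: {p5, p9}.
Now take the epsilon-closure:
From p9 via epsilon: add p8.
From p8 via epsilon: add p3.
From p3 via epsilon: add p7.
From p7 via epsilon: add p2.
From p2 via epsilon: add p4.
No new states can be added; the closed set is {p2, p3, p4, p5, p7, p8, p9}.

{p2, p3, p4, p5, p7, p8, p9}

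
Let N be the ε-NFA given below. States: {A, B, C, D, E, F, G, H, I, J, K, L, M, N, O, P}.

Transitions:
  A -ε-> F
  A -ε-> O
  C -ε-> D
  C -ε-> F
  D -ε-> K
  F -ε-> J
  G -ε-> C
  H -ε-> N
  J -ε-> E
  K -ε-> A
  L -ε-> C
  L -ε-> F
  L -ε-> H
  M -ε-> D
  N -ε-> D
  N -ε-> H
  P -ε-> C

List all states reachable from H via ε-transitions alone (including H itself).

{A, D, E, F, H, J, K, N, O}

Start with {H}.
From H via ε: add N.
From N via ε: add D.
From D via ε: add K.
From K via ε: add A.
From A via ε: add F, O.
From F via ε: add J.
From J via ε: add E.
No new states can be added; the closed set is {A, D, E, F, H, J, K, N, O}.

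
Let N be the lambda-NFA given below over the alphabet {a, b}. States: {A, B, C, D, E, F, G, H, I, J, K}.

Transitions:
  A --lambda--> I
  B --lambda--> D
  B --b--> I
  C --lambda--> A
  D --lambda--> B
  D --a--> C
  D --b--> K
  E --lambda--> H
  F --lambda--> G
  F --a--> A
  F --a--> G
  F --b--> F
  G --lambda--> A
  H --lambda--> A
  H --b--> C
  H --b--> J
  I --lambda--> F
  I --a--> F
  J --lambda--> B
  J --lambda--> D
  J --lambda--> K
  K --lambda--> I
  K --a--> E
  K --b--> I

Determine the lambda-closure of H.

Start with {H}.
From H via lambda: add A.
From A via lambda: add I.
From I via lambda: add F.
From F via lambda: add G.
No new states can be added; the closed set is {A, F, G, H, I}.

{A, F, G, H, I}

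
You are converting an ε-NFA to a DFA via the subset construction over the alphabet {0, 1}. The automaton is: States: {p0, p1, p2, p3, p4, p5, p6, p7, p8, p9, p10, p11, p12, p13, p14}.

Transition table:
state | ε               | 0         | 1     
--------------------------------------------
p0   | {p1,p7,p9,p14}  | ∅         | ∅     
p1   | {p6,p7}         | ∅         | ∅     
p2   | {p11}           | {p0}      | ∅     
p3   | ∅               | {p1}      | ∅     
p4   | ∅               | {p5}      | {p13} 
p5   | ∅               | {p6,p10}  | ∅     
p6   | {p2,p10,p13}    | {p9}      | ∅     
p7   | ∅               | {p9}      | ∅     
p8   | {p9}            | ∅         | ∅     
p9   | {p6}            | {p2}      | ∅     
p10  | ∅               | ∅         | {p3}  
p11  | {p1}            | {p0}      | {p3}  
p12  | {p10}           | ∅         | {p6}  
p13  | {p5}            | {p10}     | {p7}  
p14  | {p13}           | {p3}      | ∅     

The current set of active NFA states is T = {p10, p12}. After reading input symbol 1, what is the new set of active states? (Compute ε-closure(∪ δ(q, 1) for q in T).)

{p1, p2, p3, p5, p6, p7, p10, p11, p13}

p10 on 1 → {p3}.
p12 on 1 → {p6}.
Union after reading 1: {p3, p6}.
Now take the ε-closure:
From p6 via ε: add p2, p10, p13.
From p2 via ε: add p11.
From p13 via ε: add p5.
From p11 via ε: add p1.
From p1 via ε: add p7.
No new states can be added; the closed set is {p1, p2, p3, p5, p6, p7, p10, p11, p13}.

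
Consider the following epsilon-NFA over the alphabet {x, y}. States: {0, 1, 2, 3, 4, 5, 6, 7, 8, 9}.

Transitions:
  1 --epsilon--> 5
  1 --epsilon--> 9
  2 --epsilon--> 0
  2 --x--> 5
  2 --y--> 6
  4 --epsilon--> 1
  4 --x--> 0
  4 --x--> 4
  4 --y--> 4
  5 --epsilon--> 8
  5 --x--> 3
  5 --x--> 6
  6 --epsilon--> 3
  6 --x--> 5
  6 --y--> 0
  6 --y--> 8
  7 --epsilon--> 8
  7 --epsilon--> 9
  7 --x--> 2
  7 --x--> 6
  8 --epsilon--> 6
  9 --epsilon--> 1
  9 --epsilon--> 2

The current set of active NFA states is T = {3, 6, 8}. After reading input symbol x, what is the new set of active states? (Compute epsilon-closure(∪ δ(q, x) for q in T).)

{3, 5, 6, 8}

6 on x → {5}.
No x-transition from 3, 8.
Union after reading x: {5}.
Now take the epsilon-closure:
From 5 via epsilon: add 8.
From 8 via epsilon: add 6.
From 6 via epsilon: add 3.
No new states can be added; the closed set is {3, 5, 6, 8}.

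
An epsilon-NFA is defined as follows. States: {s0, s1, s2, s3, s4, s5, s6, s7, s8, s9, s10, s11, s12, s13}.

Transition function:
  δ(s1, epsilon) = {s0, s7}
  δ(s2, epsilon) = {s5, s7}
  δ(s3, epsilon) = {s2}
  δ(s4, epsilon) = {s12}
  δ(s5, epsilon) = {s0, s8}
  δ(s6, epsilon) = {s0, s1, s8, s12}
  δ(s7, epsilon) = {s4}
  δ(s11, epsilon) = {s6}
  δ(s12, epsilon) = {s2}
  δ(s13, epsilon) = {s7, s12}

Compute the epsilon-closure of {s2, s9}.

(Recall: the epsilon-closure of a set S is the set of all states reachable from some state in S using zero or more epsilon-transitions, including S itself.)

Start with {s2, s9}.
From s2 via epsilon: add s5, s7.
From s5 via epsilon: add s0, s8.
From s7 via epsilon: add s4.
From s4 via epsilon: add s12.
No new states can be added; the closed set is {s0, s2, s4, s5, s7, s8, s9, s12}.

{s0, s2, s4, s5, s7, s8, s9, s12}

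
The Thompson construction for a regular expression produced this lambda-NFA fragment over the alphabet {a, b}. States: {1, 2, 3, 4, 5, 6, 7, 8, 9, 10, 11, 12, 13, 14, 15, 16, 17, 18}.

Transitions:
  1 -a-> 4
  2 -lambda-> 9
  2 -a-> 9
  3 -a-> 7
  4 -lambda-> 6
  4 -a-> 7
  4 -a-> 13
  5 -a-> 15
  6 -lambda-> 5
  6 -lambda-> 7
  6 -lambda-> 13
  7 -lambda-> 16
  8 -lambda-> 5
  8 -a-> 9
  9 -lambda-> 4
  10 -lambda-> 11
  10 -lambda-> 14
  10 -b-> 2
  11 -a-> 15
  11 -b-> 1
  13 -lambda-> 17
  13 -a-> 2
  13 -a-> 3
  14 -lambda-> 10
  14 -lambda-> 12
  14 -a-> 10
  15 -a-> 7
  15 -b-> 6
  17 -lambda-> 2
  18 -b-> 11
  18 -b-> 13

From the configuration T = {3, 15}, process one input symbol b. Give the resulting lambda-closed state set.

15 on b → {6}.
No b-transition from 3.
Union after reading b: {6}.
Now take the lambda-closure:
From 6 via lambda: add 5, 7, 13.
From 7 via lambda: add 16.
From 13 via lambda: add 17.
From 17 via lambda: add 2.
From 2 via lambda: add 9.
From 9 via lambda: add 4.
No new states can be added; the closed set is {2, 4, 5, 6, 7, 9, 13, 16, 17}.

{2, 4, 5, 6, 7, 9, 13, 16, 17}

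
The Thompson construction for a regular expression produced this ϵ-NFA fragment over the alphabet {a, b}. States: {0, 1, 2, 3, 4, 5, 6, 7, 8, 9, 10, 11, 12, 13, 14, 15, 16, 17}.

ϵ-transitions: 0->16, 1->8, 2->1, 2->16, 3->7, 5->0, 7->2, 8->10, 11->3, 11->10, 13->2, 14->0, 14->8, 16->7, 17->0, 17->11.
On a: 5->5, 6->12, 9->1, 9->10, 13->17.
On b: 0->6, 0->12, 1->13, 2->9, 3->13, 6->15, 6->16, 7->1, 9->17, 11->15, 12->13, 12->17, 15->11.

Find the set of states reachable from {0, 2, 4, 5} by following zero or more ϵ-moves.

Start with {0, 2, 4, 5}.
From 0 via ϵ: add 16.
From 2 via ϵ: add 1.
From 1 via ϵ: add 8.
From 16 via ϵ: add 7.
From 8 via ϵ: add 10.
No new states can be added; the closed set is {0, 1, 2, 4, 5, 7, 8, 10, 16}.

{0, 1, 2, 4, 5, 7, 8, 10, 16}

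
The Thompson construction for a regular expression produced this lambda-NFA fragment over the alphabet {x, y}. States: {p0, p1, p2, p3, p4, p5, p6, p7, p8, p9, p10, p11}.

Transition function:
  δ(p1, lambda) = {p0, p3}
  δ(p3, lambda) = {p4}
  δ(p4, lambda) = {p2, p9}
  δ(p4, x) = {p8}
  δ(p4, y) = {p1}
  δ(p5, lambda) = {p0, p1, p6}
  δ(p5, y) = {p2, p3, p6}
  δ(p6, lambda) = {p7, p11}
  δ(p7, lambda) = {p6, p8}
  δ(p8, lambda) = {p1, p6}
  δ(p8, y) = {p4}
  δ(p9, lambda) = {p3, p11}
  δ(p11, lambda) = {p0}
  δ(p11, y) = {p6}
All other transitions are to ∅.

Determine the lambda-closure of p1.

Start with {p1}.
From p1 via lambda: add p0, p3.
From p3 via lambda: add p4.
From p4 via lambda: add p2, p9.
From p9 via lambda: add p11.
No new states can be added; the closed set is {p0, p1, p2, p3, p4, p9, p11}.

{p0, p1, p2, p3, p4, p9, p11}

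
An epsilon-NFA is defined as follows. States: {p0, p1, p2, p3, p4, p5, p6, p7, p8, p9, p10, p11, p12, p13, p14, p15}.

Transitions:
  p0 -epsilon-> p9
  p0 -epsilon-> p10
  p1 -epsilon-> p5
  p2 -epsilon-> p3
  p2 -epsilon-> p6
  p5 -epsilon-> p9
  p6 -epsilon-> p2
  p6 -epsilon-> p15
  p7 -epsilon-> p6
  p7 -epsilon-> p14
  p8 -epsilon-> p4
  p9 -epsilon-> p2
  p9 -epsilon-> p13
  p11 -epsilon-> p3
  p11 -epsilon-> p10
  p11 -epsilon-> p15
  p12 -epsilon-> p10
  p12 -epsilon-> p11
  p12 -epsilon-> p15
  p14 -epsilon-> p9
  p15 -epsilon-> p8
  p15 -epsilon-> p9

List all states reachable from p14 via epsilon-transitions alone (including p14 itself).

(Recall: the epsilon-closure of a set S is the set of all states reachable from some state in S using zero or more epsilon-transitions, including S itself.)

Start with {p14}.
From p14 via epsilon: add p9.
From p9 via epsilon: add p2, p13.
From p2 via epsilon: add p3, p6.
From p6 via epsilon: add p15.
From p15 via epsilon: add p8.
From p8 via epsilon: add p4.
No new states can be added; the closed set is {p2, p3, p4, p6, p8, p9, p13, p14, p15}.

{p2, p3, p4, p6, p8, p9, p13, p14, p15}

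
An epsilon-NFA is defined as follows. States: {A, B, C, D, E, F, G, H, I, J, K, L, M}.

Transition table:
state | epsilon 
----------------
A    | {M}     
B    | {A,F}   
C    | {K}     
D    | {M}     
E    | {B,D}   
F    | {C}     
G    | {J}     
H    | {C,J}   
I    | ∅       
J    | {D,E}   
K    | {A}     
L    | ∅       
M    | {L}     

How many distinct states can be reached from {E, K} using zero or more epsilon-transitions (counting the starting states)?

Start with {E, K}.
From E via epsilon: add B, D.
From K via epsilon: add A.
From A via epsilon: add M.
From B via epsilon: add F.
From F via epsilon: add C.
From M via epsilon: add L.
epsilon-closure = {A, B, C, D, E, F, K, L, M}, which has 9 states.

9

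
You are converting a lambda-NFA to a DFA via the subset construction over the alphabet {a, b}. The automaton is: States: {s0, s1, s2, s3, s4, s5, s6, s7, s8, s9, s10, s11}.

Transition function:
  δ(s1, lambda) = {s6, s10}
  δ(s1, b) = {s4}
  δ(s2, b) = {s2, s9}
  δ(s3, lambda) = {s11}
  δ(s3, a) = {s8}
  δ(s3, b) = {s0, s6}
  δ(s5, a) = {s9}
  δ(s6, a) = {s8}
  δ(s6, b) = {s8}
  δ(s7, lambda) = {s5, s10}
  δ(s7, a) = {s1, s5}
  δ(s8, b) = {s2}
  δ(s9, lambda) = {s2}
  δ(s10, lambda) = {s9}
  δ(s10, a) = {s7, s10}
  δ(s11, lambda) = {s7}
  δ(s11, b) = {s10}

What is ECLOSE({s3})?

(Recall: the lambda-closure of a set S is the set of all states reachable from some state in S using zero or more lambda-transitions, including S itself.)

Start with {s3}.
From s3 via lambda: add s11.
From s11 via lambda: add s7.
From s7 via lambda: add s5, s10.
From s10 via lambda: add s9.
From s9 via lambda: add s2.
No new states can be added; the closed set is {s2, s3, s5, s7, s9, s10, s11}.

{s2, s3, s5, s7, s9, s10, s11}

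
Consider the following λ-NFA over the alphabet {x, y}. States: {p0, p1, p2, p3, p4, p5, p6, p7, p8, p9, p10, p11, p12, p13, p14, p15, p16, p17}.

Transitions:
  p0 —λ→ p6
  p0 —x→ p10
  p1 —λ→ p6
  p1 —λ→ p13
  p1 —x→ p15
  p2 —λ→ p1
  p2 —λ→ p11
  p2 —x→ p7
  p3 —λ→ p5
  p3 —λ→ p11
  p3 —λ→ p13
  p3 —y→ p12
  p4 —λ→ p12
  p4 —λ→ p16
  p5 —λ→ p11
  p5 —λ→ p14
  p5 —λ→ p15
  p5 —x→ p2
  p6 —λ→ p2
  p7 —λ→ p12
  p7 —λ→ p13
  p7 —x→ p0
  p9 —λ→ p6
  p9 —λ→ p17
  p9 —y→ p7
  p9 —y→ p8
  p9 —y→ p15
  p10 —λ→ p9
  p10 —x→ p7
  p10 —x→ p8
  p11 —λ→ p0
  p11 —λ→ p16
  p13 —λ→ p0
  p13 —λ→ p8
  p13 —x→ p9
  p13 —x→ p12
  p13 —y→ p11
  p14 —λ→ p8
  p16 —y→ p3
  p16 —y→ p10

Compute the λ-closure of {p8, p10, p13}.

{p0, p1, p2, p6, p8, p9, p10, p11, p13, p16, p17}

Start with {p8, p10, p13}.
From p10 via λ: add p9.
From p13 via λ: add p0.
From p0 via λ: add p6.
From p9 via λ: add p17.
From p6 via λ: add p2.
From p2 via λ: add p1, p11.
From p11 via λ: add p16.
No new states can be added; the closed set is {p0, p1, p2, p6, p8, p9, p10, p11, p13, p16, p17}.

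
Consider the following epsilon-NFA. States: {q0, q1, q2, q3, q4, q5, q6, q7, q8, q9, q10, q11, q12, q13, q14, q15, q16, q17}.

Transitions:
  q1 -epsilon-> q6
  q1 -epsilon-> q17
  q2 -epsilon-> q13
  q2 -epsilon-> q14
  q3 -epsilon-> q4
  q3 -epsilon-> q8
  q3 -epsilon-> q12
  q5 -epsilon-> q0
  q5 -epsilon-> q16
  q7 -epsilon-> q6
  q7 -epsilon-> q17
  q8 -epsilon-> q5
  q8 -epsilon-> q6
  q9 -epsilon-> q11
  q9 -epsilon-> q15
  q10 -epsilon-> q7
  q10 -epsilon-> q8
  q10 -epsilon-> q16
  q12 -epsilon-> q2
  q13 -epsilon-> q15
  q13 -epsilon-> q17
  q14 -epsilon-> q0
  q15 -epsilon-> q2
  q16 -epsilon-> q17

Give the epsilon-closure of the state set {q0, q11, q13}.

{q0, q2, q11, q13, q14, q15, q17}

Start with {q0, q11, q13}.
From q13 via epsilon: add q15, q17.
From q15 via epsilon: add q2.
From q2 via epsilon: add q14.
No new states can be added; the closed set is {q0, q2, q11, q13, q14, q15, q17}.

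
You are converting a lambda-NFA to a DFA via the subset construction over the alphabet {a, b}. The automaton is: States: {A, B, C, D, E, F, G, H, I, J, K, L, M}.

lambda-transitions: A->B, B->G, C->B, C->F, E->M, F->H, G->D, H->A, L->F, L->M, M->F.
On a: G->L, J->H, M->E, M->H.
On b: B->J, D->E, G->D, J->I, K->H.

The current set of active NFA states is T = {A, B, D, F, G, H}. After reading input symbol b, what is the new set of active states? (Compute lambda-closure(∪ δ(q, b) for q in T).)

{A, B, D, E, F, G, H, J, M}

B on b → {J}.
D on b → {E}.
G on b → {D}.
No b-transition from A, F, H.
Union after reading b: {D, E, J}.
Now take the lambda-closure:
From E via lambda: add M.
From M via lambda: add F.
From F via lambda: add H.
From H via lambda: add A.
From A via lambda: add B.
From B via lambda: add G.
No new states can be added; the closed set is {A, B, D, E, F, G, H, J, M}.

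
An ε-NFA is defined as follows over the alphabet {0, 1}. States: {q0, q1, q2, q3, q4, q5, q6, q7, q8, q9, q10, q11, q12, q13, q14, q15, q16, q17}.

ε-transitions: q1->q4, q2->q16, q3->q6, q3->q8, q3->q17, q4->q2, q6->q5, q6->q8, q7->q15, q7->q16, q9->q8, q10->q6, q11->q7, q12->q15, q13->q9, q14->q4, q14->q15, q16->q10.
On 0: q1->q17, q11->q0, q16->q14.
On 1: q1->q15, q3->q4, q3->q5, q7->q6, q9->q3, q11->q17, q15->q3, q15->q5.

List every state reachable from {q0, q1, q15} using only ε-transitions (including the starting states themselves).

Start with {q0, q1, q15}.
From q1 via ε: add q4.
From q4 via ε: add q2.
From q2 via ε: add q16.
From q16 via ε: add q10.
From q10 via ε: add q6.
From q6 via ε: add q5, q8.
No new states can be added; the closed set is {q0, q1, q2, q4, q5, q6, q8, q10, q15, q16}.

{q0, q1, q2, q4, q5, q6, q8, q10, q15, q16}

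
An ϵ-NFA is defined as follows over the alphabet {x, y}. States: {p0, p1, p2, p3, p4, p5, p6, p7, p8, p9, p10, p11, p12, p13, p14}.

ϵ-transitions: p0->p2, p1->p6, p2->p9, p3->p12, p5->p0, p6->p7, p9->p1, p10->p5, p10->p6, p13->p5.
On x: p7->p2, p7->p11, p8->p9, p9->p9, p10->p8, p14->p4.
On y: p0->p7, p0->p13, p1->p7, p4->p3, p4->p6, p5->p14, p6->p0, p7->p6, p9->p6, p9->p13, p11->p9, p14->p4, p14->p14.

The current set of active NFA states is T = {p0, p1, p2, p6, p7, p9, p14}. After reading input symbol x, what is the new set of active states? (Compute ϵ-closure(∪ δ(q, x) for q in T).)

{p1, p2, p4, p6, p7, p9, p11}

p7 on x → {p2, p11}.
p9 on x → {p9}.
p14 on x → {p4}.
No x-transition from p0, p1, p2, p6.
Union after reading x: {p2, p4, p9, p11}.
Now take the ϵ-closure:
From p9 via ϵ: add p1.
From p1 via ϵ: add p6.
From p6 via ϵ: add p7.
No new states can be added; the closed set is {p1, p2, p4, p6, p7, p9, p11}.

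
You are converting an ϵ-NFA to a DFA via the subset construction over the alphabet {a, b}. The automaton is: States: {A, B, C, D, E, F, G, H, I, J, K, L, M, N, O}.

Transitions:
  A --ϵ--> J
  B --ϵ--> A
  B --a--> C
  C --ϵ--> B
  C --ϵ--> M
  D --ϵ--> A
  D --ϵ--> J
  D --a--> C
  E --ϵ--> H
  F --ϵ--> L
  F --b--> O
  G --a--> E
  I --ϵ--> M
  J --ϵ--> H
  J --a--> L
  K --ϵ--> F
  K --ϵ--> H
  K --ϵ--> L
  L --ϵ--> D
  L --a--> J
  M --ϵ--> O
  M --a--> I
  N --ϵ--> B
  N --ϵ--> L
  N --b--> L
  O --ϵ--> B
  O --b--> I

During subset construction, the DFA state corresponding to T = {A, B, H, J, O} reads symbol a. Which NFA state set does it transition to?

B on a → {C}.
J on a → {L}.
No a-transition from A, H, O.
Union after reading a: {C, L}.
Now take the ϵ-closure:
From C via ϵ: add B, M.
From L via ϵ: add D.
From B via ϵ: add A.
From D via ϵ: add J.
From M via ϵ: add O.
From J via ϵ: add H.
No new states can be added; the closed set is {A, B, C, D, H, J, L, M, O}.

{A, B, C, D, H, J, L, M, O}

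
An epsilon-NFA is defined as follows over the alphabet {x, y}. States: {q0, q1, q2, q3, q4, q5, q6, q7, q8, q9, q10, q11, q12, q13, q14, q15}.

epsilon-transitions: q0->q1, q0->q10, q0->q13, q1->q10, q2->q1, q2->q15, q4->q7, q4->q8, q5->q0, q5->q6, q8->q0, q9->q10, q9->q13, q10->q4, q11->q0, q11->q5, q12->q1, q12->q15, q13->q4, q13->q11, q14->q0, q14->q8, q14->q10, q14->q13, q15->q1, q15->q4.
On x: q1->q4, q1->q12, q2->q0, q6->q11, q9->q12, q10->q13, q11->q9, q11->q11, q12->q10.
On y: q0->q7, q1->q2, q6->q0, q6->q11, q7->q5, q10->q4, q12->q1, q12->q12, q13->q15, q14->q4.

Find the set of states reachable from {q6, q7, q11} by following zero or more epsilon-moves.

{q0, q1, q4, q5, q6, q7, q8, q10, q11, q13}

Start with {q6, q7, q11}.
From q11 via epsilon: add q0, q5.
From q0 via epsilon: add q1, q10, q13.
From q10 via epsilon: add q4.
From q4 via epsilon: add q8.
No new states can be added; the closed set is {q0, q1, q4, q5, q6, q7, q8, q10, q11, q13}.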